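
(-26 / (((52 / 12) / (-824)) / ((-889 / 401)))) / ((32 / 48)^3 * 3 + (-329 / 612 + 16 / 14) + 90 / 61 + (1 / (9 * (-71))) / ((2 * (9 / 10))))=-3692.06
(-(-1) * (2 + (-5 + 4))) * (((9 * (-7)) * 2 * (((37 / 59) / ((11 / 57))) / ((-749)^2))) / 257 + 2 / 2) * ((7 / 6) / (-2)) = -13367253437 / 22915356684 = -0.58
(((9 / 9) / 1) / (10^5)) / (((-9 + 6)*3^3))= -1 / 8100000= -0.00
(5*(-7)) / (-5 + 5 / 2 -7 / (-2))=-35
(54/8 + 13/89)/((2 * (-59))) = -2455/42008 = -0.06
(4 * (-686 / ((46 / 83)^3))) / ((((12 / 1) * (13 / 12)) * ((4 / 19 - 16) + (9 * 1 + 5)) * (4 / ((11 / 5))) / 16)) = 81979389338 / 13444535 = 6097.60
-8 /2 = -4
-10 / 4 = -5 / 2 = -2.50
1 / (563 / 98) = 0.17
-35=-35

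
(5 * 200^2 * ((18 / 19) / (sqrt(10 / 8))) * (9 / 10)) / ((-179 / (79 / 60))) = -1706400 * sqrt(5) / 3401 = -1121.91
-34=-34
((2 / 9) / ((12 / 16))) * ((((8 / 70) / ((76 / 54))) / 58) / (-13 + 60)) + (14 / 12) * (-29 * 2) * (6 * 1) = -367996362 / 906395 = -406.00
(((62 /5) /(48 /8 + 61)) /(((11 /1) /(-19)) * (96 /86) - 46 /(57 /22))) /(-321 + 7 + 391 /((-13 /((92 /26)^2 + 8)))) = 166930257 /15454832145500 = 0.00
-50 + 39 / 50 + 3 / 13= -31843 / 650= -48.99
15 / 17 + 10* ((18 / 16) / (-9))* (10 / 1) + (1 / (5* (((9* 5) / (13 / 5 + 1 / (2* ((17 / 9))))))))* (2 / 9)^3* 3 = -107979229 / 9294750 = -11.62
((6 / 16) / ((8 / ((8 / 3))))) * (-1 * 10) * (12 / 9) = -5 / 3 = -1.67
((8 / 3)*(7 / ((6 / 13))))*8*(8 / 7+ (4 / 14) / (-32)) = 3302 / 9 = 366.89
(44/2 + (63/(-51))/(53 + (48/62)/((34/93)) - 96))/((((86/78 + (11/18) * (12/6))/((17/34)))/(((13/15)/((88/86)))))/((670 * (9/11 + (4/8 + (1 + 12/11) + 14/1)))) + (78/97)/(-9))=-4540191722989/18316481750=-247.87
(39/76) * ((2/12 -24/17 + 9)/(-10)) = -10283/25840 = -0.40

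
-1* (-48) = 48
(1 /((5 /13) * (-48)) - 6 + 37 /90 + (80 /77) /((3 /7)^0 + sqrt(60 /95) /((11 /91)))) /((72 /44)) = -30501807523 /8806462560 + 11440 * sqrt(57) /873657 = -3.36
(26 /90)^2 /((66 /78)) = 2197 /22275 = 0.10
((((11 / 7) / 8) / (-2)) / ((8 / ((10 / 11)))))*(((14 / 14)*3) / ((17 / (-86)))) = 645 / 3808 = 0.17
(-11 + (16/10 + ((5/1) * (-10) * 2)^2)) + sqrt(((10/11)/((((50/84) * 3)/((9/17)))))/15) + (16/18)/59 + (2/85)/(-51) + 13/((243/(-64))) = 2 * sqrt(3927)/935 + 206904280931/20716965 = 9987.32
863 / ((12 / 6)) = 431.50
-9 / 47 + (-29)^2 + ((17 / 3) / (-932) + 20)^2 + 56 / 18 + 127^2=17372.68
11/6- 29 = -163/6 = -27.17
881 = 881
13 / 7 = 1.86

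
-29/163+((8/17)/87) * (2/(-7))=-302845/1687539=-0.18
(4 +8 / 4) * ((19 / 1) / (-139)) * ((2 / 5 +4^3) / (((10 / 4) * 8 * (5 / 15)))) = -27531 / 3475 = -7.92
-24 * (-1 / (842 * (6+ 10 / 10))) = 12 / 2947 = 0.00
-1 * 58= -58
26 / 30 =13 / 15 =0.87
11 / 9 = 1.22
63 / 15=21 / 5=4.20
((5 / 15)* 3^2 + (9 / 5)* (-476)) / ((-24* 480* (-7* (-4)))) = 1423 / 537600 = 0.00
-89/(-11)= 89/11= 8.09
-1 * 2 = -2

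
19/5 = 3.80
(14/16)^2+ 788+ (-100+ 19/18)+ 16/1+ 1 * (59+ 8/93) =13658183/17856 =764.91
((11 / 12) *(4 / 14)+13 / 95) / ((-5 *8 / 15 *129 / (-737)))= 27269 / 31920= 0.85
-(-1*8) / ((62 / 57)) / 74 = 114 / 1147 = 0.10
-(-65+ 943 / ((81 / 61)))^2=-2730898564 / 6561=-416232.06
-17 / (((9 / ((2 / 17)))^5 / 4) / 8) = -1024 / 4931831529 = -0.00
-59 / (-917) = 59 / 917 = 0.06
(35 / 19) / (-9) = -35 / 171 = -0.20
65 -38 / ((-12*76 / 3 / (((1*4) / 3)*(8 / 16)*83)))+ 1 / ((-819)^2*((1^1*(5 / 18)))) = 107197553 / 1490580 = 71.92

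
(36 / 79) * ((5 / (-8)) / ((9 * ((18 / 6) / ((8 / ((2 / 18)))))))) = -60 / 79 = -0.76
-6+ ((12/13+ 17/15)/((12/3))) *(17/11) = -44663/8580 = -5.21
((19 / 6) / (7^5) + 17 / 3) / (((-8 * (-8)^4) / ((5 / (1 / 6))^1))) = -2857285 / 550731776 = -0.01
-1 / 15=-0.07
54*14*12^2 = 108864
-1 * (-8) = 8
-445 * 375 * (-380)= 63412500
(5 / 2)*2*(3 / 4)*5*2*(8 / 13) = 300 / 13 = 23.08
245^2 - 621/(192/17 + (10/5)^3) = 19677643/328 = 59992.81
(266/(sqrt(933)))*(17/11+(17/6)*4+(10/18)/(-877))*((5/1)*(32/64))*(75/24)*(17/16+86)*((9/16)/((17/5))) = 16183826115625*sqrt(933)/39170833152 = 12620.00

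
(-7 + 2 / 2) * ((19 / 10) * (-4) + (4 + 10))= -192 / 5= -38.40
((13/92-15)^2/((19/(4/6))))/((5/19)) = 1868689/63480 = 29.44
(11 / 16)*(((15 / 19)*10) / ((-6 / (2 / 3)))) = -275 / 456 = -0.60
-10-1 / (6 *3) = -181 / 18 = -10.06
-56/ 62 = -28/ 31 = -0.90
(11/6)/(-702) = -0.00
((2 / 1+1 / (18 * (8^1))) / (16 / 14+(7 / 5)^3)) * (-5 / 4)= -1264375 / 1958976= -0.65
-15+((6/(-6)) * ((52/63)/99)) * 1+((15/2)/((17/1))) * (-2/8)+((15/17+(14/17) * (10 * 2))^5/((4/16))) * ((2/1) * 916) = 816885657573419359253/70845184872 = 11530574153.34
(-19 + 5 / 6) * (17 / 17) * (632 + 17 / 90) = -6201773 / 540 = -11484.76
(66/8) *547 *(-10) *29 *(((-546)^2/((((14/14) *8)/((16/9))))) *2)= -173397183960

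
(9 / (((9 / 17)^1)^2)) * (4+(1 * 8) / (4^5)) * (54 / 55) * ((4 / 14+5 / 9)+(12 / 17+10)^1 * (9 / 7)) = 45474201 / 24640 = 1845.54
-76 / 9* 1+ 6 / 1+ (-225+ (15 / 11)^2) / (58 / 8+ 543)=-6831062 / 2396889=-2.85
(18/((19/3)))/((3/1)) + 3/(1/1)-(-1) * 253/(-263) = 14918/4997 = 2.99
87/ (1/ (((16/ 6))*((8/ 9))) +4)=5568/ 283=19.67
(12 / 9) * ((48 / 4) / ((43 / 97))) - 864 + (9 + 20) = -34353 / 43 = -798.91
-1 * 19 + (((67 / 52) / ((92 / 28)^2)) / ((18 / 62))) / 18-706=-3230712827 / 4456296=-724.98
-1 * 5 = -5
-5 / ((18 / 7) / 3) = -35 / 6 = -5.83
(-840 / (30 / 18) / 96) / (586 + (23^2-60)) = -21 / 4220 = -0.00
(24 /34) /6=2 /17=0.12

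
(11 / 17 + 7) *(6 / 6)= 7.65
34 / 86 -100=-4283 / 43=-99.60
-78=-78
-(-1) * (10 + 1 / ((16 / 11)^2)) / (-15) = -2681 / 3840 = -0.70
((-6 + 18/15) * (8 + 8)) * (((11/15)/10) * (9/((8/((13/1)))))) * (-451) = 4643496/125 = 37147.97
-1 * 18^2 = -324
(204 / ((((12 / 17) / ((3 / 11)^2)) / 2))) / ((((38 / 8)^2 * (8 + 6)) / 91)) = 541008 / 43681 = 12.39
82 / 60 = 41 / 30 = 1.37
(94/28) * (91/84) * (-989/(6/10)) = -3021395/504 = -5994.83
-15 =-15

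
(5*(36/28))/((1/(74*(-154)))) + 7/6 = -439553/6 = -73258.83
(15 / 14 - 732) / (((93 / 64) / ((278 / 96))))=-1456.62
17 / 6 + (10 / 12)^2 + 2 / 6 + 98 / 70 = 5.26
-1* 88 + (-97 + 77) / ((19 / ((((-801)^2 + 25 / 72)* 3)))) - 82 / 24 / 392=-181093430107 / 89376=-2026197.53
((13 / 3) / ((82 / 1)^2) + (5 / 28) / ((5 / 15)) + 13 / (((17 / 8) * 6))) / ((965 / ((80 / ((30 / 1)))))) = 2490032 / 579112905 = 0.00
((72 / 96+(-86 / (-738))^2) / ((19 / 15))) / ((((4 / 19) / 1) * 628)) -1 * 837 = -837.00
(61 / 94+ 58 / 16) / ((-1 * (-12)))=1607 / 4512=0.36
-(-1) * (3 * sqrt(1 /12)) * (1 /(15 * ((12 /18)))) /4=sqrt(3) /80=0.02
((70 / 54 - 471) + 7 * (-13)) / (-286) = 15139 / 7722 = 1.96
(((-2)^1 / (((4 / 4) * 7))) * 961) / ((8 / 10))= -4805 / 14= -343.21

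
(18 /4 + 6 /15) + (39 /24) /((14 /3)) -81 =-42421 /560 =-75.75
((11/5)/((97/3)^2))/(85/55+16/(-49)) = 5929/3434285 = 0.00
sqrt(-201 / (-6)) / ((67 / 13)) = 13*sqrt(134) / 134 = 1.12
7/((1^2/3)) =21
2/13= 0.15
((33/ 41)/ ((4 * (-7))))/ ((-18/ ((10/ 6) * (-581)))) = -4565/ 2952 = -1.55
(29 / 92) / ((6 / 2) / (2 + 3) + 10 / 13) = 1885 / 8188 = 0.23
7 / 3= 2.33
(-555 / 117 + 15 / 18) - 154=-12317 / 78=-157.91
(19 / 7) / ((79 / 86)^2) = 3.22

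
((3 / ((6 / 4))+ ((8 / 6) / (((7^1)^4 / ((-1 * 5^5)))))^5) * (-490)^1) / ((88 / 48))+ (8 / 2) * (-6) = 5293112800209494308864 / 1450916515738210059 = 3648.12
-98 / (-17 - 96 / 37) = 5.00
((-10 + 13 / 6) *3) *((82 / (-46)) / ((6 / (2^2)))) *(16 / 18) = 24.82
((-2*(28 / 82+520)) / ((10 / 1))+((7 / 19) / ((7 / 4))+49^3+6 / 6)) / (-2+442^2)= 7384552 / 12273145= 0.60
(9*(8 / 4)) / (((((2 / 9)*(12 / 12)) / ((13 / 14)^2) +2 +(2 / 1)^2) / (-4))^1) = -54756 / 4759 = -11.51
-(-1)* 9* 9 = 81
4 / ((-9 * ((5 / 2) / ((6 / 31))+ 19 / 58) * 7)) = -464 / 96789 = -0.00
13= 13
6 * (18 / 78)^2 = 54 / 169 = 0.32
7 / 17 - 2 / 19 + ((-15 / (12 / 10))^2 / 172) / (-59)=3816733 / 13111216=0.29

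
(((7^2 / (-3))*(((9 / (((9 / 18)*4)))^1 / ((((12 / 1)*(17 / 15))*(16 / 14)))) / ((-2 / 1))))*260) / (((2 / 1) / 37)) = 11372.91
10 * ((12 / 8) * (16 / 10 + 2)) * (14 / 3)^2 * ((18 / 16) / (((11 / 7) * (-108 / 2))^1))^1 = -343 / 22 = -15.59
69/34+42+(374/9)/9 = 133973/2754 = 48.65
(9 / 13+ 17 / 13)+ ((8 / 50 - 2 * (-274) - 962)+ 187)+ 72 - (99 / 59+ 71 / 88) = -155.32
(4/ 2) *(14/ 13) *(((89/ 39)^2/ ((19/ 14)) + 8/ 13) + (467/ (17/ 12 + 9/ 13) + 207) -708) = -10462833044/ 17657289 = -592.55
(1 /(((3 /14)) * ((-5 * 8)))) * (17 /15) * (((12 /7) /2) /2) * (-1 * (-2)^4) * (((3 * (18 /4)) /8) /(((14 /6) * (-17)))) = -27 /700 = -0.04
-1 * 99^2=-9801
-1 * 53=-53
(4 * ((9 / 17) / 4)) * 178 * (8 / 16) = 801 / 17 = 47.12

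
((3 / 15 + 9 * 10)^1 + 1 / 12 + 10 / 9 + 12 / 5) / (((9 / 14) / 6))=118181 / 135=875.41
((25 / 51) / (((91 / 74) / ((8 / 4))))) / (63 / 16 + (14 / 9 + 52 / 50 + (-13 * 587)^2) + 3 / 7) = 120000 / 8765042967889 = 0.00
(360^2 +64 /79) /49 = 10238464 /3871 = 2644.91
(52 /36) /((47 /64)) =832 /423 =1.97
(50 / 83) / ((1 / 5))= 3.01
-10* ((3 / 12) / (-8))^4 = -5 / 524288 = -0.00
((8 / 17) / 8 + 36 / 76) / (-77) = -172 / 24871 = -0.01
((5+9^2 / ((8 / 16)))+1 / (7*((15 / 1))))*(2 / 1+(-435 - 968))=-8189312 / 35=-233980.34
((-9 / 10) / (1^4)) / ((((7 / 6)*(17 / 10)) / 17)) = -54 / 7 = -7.71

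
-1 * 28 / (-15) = 1.87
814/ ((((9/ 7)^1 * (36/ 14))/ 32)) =638176/ 81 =7878.72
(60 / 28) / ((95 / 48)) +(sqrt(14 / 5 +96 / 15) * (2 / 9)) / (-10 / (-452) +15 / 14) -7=-787 / 133 +1582 * sqrt(230) / 38925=-5.30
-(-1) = 1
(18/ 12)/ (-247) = -3/ 494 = -0.01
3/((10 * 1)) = 3/10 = 0.30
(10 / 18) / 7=5 / 63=0.08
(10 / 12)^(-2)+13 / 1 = 361 / 25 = 14.44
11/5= 2.20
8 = 8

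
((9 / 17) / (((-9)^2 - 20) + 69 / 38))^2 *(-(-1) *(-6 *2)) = -1403568 / 1646655241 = -0.00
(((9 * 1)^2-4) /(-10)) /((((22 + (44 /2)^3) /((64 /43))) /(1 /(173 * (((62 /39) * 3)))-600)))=0.64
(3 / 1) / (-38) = -3 / 38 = -0.08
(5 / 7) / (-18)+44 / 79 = 5149 / 9954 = 0.52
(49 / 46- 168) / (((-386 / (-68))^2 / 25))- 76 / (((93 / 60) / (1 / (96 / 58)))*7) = -74596251935 / 557729277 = -133.75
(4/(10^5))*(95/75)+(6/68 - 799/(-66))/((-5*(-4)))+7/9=291904409/210375000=1.39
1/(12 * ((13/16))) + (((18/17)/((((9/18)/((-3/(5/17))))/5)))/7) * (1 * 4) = -16820/273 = -61.61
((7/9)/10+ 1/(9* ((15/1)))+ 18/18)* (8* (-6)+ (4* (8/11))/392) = -3789662/72765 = -52.08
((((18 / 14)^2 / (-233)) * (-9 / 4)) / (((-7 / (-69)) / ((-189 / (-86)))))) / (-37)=-1358127 / 145315576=-0.01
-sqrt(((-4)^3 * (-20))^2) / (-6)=640 / 3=213.33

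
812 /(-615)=-812 /615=-1.32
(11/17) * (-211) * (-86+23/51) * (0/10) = 0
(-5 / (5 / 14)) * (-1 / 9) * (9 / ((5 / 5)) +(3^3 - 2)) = 476 / 9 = 52.89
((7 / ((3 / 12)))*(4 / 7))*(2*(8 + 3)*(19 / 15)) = 6688 / 15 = 445.87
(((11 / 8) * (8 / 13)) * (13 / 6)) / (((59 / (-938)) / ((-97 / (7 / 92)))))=6576988 / 177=37158.12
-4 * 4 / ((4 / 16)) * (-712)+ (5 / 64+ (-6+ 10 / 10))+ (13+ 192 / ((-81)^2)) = 6379196599 / 139968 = 45576.11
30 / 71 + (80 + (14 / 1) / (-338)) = 964493 / 11999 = 80.38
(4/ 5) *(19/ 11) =76/ 55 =1.38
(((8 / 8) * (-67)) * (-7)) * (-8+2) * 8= -22512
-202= -202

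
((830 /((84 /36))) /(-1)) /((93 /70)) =-8300 /31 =-267.74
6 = 6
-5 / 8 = -0.62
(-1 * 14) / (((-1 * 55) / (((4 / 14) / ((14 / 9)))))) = 18 / 385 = 0.05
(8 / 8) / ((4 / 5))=1.25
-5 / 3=-1.67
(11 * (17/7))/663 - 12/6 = -535/273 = -1.96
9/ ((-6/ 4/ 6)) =-36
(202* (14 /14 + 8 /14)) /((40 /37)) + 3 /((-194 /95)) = 292.15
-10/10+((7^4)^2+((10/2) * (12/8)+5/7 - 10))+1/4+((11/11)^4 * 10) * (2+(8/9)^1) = 1452736493/252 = 5764827.35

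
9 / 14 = 0.64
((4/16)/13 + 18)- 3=781/52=15.02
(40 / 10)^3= 64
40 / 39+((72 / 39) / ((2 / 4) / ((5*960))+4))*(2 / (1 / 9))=13977640 / 1497639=9.33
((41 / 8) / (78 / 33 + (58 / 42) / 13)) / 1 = 123123 / 59336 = 2.08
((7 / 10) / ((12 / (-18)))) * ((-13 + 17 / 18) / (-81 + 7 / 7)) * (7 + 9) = -1519 / 600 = -2.53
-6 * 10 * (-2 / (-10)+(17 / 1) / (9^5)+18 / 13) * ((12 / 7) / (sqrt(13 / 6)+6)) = -389321728 / 13466817+97330432 * sqrt(78) / 121201353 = -21.82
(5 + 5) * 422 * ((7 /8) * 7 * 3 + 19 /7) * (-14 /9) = -1245955 /9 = -138439.44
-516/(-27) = 172/9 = 19.11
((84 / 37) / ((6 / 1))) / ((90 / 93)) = 0.39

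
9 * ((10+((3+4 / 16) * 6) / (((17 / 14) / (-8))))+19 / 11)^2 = 4289333049 / 34969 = 122661.02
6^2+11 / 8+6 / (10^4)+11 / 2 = 107189 / 2500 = 42.88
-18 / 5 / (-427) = 18 / 2135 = 0.01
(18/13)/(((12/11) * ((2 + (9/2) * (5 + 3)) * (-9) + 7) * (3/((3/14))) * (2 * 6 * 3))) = -11/1463280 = -0.00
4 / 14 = 2 / 7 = 0.29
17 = 17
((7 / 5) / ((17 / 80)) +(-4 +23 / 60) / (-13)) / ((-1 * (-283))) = 91049 / 3752580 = 0.02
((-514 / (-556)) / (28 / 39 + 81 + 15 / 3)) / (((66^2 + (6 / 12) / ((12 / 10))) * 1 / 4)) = 0.00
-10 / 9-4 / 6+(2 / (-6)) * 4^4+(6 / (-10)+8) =-3587 / 45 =-79.71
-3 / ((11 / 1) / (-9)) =27 / 11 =2.45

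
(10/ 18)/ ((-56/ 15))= -25/ 168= -0.15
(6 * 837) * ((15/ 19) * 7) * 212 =111789720/ 19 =5883669.47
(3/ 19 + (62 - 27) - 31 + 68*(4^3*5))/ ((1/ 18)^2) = 133980156/ 19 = 7051587.16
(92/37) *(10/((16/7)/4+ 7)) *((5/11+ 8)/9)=199640/64713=3.09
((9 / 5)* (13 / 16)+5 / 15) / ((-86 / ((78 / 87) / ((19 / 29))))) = -5603 / 196080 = -0.03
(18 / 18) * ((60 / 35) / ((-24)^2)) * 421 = 421 / 336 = 1.25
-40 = -40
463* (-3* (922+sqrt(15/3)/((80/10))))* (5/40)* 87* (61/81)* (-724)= 148247507* sqrt(5)/144+68342100727/9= 7595868771.77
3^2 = 9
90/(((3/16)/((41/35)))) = 3936/7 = 562.29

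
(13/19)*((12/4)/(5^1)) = 0.41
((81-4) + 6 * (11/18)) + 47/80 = 19501/240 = 81.25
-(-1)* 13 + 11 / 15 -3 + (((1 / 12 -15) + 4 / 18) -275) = -278.96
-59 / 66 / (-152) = 59 / 10032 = 0.01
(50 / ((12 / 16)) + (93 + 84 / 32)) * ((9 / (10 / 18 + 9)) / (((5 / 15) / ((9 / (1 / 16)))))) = 2839455 / 43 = 66033.84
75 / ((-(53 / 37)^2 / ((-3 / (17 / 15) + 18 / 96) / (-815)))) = -13737915 / 124539824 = -0.11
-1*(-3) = 3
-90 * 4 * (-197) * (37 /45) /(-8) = -7289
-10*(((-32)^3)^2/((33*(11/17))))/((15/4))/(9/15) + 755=-730141973735/3267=-223490044.00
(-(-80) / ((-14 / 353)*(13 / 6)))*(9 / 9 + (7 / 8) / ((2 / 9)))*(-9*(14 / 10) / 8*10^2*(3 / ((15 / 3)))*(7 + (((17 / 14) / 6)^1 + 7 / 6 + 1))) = 2962854315 / 728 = 4069854.83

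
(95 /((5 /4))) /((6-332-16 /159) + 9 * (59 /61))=-737124 /3078421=-0.24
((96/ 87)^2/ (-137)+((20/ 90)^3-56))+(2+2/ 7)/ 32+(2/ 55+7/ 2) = -1694159228603/ 32337379305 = -52.39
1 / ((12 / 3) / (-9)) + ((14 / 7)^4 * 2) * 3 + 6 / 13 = 4899 / 52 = 94.21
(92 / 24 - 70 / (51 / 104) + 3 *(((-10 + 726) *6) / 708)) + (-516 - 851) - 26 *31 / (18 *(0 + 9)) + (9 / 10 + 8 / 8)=-605578694 / 406215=-1490.78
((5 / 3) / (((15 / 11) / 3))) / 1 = 3.67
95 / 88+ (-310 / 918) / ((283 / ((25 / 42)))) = 1.08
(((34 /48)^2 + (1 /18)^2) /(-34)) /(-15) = 2617 /2643840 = 0.00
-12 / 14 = -6 / 7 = -0.86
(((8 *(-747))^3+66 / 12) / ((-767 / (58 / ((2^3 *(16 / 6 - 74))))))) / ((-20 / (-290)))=-1076909015144343 / 2626208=-410062346.60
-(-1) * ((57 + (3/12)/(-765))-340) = -283.00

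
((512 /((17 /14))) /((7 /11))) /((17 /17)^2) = 11264 /17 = 662.59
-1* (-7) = 7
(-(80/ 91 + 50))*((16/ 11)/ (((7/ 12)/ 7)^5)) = -18433474560/ 1001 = -18415059.50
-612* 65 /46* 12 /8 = -29835 /23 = -1297.17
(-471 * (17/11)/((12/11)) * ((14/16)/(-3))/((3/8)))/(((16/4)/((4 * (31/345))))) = 579173/12420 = 46.63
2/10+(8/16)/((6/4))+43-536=-7387/15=-492.47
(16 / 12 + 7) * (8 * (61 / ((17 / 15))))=61000 / 17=3588.24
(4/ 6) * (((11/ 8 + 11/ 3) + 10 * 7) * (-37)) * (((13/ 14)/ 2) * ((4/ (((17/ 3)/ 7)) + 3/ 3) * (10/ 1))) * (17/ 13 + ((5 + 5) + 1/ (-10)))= -9806101009/ 17136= -572251.46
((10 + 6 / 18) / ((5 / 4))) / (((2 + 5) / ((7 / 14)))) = 62 / 105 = 0.59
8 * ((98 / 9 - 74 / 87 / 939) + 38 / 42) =53949544 / 571851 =94.34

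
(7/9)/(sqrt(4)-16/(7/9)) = -49/1170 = -0.04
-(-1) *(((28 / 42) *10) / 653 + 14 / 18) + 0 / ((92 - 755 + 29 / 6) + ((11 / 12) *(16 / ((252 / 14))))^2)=0.79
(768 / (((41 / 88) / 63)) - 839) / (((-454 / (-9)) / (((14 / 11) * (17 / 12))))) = 1507751301 / 409508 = 3681.86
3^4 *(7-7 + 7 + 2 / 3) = 621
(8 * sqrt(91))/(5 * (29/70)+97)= 112 * sqrt(91)/1387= 0.77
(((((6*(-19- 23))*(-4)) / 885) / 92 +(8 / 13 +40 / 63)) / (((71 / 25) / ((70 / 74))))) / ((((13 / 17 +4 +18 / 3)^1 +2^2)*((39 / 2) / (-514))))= -3065568268400 / 4082856449607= -0.75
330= 330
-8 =-8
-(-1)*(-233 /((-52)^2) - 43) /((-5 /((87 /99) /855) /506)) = 575621 /128440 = 4.48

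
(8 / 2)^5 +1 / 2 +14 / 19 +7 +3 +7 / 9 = 354317 / 342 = 1036.01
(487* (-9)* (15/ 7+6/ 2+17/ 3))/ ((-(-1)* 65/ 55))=-3648117/ 91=-40089.20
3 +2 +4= 9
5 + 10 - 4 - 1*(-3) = 14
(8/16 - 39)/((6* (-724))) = 77/8688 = 0.01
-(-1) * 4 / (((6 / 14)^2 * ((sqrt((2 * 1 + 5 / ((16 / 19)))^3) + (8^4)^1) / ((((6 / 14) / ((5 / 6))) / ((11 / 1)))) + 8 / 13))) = 427913952886784 / 1721397481613524521-207308541440 * sqrt(127) / 1721397481613524521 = 0.00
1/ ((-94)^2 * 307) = 1/ 2712652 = 0.00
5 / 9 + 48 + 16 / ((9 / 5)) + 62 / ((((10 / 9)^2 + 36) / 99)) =3016937 / 13572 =222.29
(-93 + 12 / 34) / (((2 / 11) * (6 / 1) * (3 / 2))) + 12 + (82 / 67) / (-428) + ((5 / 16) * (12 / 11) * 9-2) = -233545509 / 5362412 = -43.55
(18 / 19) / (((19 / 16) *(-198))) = -16 / 3971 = -0.00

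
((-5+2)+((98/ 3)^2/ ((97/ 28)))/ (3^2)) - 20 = 88201/ 7857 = 11.23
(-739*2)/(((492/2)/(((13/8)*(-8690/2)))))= 41742415/984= 42421.15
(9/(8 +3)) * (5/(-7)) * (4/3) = -60/77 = -0.78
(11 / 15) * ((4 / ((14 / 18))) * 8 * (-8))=-8448 / 35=-241.37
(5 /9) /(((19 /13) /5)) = 325 /171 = 1.90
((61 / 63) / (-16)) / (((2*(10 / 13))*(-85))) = 793 / 1713600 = 0.00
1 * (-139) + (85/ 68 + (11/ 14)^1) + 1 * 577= 12321/ 28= 440.04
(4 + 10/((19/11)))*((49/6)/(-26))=-1519/494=-3.07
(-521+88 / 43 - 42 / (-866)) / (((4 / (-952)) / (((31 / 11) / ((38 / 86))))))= 71282487976 / 90497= 787677.91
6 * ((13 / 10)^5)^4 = 57014891324642398316403 / 50000000000000000000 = 1140.30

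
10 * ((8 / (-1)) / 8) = -10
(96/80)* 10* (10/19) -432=-8088/19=-425.68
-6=-6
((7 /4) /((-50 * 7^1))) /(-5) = 1 /1000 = 0.00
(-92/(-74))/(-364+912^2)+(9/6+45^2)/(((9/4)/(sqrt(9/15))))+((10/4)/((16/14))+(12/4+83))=10850964099/123044240+2702 * sqrt(15)/15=785.84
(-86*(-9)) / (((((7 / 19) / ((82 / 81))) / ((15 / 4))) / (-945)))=-7536825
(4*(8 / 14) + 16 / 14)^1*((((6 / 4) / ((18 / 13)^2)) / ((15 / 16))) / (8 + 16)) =338 / 2835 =0.12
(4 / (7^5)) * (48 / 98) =96 / 823543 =0.00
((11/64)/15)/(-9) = -11/8640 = -0.00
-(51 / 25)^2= -2601 / 625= -4.16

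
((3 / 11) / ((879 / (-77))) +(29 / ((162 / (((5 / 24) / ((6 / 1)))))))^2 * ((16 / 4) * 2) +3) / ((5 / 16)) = 59323478981 / 6228488520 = 9.52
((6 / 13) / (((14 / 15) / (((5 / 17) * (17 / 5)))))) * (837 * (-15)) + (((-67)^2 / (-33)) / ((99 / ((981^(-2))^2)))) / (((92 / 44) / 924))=-108311758226580881797 / 17445674584924677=-6208.52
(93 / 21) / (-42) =-31 / 294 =-0.11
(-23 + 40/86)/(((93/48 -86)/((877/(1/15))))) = 40791024/11567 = 3526.50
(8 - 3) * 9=45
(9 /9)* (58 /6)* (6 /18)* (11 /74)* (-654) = -34771 /111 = -313.25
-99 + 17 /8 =-775 /8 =-96.88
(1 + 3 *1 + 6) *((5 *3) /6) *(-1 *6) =-150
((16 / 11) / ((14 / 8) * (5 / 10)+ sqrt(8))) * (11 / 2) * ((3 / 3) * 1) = 2.16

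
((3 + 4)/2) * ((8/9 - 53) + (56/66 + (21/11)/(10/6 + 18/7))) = -1566971/8811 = -177.84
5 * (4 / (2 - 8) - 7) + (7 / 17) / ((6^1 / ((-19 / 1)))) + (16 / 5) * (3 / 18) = -19943 / 510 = -39.10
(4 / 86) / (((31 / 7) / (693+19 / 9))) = 87584 / 11997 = 7.30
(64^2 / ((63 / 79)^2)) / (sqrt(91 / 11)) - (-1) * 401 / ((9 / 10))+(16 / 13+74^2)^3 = 25563136 * sqrt(1001) / 361179+3249044691088946 / 19773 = 164317237412.95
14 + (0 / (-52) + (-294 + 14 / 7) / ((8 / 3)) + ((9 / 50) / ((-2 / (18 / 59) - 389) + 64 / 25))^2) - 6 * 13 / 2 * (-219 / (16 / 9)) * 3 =447780937557137 / 31275215104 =14317.44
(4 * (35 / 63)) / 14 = 10 / 63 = 0.16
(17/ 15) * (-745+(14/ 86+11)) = -107287/ 129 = -831.68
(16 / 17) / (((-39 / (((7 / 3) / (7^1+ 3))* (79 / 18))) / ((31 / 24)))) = -17143 / 537030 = -0.03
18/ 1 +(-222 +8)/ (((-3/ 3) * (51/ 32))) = 7766/ 51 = 152.27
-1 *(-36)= 36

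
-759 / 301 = -2.52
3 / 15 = 1 / 5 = 0.20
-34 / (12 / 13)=-36.83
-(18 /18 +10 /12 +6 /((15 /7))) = -139 /30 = -4.63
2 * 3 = 6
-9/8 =-1.12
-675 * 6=-4050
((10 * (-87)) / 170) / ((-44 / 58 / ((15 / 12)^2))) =63075 / 5984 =10.54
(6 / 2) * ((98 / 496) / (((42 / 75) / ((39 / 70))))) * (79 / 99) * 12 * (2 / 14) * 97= 78.25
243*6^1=1458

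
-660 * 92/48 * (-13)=16445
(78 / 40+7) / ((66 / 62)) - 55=-30751 / 660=-46.59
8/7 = 1.14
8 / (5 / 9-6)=-72 / 49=-1.47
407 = 407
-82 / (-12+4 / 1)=41 / 4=10.25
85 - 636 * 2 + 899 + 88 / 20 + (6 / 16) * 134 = -4667 / 20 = -233.35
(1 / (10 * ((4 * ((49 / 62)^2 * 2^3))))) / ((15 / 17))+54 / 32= 2439181 / 1440600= 1.69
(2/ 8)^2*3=3/ 16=0.19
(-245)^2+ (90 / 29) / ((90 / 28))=1740753 / 29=60025.97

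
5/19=0.26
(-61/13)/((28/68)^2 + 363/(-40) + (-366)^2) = -0.00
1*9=9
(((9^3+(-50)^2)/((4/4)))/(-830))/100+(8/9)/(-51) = -2146111/38097000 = -0.06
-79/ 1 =-79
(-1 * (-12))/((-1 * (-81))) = 4/27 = 0.15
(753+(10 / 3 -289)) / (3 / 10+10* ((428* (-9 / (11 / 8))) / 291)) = -14959340 / 3071997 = -4.87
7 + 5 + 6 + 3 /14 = 255 /14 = 18.21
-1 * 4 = -4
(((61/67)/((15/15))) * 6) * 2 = 732/67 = 10.93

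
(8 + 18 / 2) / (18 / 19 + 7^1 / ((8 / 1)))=2584 / 277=9.33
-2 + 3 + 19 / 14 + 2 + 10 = 201 / 14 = 14.36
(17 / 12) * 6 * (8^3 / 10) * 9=19584 / 5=3916.80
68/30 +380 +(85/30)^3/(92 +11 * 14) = 101585173/265680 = 382.36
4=4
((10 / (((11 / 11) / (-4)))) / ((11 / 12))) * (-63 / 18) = 1680 / 11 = 152.73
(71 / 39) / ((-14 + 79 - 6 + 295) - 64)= 71 / 11310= 0.01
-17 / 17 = -1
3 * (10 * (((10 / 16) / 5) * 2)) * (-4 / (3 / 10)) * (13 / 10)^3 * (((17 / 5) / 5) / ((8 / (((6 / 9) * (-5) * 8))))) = 37349 / 75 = 497.99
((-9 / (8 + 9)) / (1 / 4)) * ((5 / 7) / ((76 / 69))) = -3105 / 2261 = -1.37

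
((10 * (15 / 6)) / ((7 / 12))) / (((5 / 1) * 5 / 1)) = 12 / 7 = 1.71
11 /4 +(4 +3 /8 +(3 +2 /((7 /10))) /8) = 55 /7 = 7.86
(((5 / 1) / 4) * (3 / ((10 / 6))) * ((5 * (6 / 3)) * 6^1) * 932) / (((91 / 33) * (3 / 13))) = 197717.14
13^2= 169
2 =2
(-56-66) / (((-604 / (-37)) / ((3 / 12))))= -2257 / 1208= -1.87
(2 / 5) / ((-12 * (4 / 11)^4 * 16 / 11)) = -161051 / 122880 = -1.31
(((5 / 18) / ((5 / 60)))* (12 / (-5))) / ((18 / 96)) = -128 / 3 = -42.67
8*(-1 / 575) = -8 / 575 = -0.01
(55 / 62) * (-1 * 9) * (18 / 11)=-405 / 31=-13.06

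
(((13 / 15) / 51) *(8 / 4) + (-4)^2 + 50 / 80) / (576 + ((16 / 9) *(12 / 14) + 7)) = 713671 / 25041000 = 0.03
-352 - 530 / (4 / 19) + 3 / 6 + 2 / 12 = -17213 / 6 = -2868.83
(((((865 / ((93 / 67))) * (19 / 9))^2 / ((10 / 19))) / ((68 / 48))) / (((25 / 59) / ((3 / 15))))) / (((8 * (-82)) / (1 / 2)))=-54369410746361 / 65106212400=-835.09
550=550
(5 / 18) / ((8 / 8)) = 5 / 18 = 0.28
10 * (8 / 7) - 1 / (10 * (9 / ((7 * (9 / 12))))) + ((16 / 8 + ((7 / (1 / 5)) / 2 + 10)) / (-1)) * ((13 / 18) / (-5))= 39391 / 2520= 15.63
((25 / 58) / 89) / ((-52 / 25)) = -625 / 268424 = -0.00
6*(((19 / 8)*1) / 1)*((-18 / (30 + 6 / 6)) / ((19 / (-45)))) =19.60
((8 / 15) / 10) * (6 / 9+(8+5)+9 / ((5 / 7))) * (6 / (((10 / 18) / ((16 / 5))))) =151296 / 3125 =48.41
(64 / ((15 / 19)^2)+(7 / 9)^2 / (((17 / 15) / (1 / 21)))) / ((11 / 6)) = 7071574 / 126225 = 56.02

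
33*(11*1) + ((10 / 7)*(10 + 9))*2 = 2921 / 7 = 417.29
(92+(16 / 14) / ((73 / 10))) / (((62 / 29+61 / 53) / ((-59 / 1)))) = -4270443836 / 2583105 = -1653.22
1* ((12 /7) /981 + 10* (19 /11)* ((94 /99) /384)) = 0.04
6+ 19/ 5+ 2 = 59/ 5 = 11.80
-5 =-5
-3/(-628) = 3/628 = 0.00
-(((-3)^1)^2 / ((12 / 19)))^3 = -2893.64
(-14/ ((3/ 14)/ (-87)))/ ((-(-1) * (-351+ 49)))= -2842/ 151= -18.82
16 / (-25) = -16 / 25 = -0.64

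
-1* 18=-18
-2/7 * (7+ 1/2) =-15/7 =-2.14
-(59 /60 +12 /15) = -107 /60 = -1.78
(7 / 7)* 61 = 61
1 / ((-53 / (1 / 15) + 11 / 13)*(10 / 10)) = -13 / 10324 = -0.00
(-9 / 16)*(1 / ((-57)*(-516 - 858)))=-1 / 139232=-0.00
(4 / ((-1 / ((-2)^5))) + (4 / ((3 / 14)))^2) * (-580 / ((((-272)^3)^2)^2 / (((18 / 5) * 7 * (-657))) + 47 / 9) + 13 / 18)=11427072700065294753479076279528224 / 33208700082709847697751511717847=344.10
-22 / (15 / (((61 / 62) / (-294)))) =671 / 136710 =0.00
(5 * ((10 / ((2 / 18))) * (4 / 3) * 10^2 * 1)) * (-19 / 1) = -1140000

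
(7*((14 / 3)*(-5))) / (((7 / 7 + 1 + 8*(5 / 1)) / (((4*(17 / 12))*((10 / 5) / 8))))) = -595 / 108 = -5.51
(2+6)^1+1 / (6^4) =10369 / 1296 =8.00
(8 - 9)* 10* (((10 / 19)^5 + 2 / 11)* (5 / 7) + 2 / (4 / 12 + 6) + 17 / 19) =-2610594810 / 190659623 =-13.69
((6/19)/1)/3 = 2/19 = 0.11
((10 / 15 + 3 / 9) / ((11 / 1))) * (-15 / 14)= -15 / 154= -0.10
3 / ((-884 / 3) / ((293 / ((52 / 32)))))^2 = 1.12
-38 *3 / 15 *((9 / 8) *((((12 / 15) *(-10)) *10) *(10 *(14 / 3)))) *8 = 255360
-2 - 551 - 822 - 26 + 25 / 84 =-117659 / 84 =-1400.70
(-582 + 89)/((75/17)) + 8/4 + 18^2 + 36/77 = 1240013/5775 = 214.72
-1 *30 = -30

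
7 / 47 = 0.15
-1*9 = -9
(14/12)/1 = 1.17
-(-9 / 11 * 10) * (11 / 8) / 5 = 9 / 4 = 2.25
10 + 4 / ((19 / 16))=254 / 19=13.37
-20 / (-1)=20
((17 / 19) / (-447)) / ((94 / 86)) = -731 / 399171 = -0.00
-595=-595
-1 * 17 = -17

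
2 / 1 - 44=-42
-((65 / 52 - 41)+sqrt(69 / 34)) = 159 / 4 - sqrt(2346) / 34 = 38.33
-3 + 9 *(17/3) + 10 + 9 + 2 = 69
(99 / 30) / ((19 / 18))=297 / 95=3.13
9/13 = 0.69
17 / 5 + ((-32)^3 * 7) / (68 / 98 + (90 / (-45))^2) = -5619321 / 115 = -48863.66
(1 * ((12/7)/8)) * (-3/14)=-9/196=-0.05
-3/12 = -1/4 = -0.25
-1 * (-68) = 68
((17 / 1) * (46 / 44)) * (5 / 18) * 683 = 1335265 / 396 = 3371.88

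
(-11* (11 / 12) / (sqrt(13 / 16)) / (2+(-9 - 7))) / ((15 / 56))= 484* sqrt(13) / 585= 2.98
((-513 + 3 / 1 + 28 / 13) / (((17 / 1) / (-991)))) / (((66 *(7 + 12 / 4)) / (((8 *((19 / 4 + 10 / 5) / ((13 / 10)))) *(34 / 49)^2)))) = 4004060184 / 4463459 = 897.08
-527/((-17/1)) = 31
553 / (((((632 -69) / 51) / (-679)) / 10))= -340139.20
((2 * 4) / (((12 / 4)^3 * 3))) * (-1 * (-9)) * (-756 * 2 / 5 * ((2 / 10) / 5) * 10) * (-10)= 5376 / 5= 1075.20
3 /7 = 0.43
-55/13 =-4.23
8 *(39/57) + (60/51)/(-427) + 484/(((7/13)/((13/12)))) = 405170315/413763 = 979.23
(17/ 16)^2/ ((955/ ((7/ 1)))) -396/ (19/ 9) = -871288283/ 4645120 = -187.57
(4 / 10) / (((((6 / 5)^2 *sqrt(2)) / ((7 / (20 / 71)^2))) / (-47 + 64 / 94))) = -76819799 *sqrt(2) / 135360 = -802.60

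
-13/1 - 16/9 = -133/9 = -14.78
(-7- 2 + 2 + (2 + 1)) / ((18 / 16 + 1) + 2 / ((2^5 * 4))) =-256 / 137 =-1.87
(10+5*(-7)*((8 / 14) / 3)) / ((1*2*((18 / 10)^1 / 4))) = 100 / 27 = 3.70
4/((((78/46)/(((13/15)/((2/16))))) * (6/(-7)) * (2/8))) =-76.33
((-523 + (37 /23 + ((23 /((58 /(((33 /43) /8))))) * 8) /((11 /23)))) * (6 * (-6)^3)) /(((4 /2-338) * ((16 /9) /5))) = -36293929605 /6424544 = -5649.26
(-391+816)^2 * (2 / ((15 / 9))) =216750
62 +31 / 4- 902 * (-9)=32751 / 4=8187.75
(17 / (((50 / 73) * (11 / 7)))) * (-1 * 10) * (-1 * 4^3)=555968 / 55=10108.51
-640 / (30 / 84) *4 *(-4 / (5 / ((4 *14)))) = 321126.40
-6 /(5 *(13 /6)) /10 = -18 /325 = -0.06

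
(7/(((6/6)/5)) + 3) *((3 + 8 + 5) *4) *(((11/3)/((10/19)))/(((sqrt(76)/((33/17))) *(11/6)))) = 40128 *sqrt(19)/85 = 2057.81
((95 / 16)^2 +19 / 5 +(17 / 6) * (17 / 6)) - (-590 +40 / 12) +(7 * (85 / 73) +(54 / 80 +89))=615224501 / 840960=731.57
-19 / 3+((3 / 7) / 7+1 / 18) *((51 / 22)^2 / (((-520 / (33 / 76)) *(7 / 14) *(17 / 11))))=-147188239 / 23237760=-6.33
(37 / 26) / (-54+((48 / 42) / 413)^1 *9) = -106967 / 4057092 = -0.03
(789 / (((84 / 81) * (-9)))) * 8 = -4734 / 7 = -676.29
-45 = -45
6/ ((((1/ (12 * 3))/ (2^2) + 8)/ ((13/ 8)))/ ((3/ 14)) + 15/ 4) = 8424/ 37549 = 0.22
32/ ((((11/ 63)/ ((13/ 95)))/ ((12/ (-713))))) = -314496/ 745085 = -0.42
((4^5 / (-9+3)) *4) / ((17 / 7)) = -14336 / 51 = -281.10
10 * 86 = 860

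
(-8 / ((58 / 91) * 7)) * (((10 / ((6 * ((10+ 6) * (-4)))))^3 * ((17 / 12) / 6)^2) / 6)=469625 / 1596092055552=0.00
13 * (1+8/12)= 65/3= 21.67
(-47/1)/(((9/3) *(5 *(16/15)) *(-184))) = 47/2944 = 0.02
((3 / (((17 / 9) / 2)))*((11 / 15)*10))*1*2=792 / 17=46.59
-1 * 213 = -213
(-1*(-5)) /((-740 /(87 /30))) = -0.02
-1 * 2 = -2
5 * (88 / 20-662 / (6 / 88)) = -145574 / 3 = -48524.67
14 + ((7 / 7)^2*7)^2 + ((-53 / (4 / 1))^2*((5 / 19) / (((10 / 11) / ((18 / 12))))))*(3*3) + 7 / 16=911413 / 1216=749.52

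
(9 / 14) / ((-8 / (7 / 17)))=-9 / 272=-0.03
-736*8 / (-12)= 1472 / 3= 490.67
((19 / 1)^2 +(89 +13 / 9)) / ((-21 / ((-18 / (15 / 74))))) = 601324 / 315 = 1908.97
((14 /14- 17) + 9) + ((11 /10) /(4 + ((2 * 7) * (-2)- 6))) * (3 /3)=-2111 /300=-7.04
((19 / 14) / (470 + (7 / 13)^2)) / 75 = 0.00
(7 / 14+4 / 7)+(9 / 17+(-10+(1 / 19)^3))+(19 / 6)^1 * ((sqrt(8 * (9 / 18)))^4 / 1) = 206998475 / 4897326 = 42.27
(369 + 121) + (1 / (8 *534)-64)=1819873 / 4272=426.00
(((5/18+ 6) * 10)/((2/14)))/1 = 3955/9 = 439.44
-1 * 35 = -35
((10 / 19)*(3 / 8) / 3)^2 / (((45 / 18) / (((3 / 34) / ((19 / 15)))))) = 225 / 1865648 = 0.00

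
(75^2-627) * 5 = 24990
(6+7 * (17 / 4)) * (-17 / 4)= -2431 / 16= -151.94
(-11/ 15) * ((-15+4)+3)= 88/ 15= 5.87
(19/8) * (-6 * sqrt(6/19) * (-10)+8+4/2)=95/4+15 * sqrt(114)/2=103.83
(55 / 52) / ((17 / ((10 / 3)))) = 275 / 1326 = 0.21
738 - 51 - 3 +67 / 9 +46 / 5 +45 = 745.64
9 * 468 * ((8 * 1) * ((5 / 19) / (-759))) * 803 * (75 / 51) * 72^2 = -531318528000 / 7429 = -71519521.87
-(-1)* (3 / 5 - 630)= -3147 / 5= -629.40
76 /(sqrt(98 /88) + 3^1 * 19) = 1.31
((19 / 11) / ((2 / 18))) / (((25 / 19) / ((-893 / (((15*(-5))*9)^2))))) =-322373 / 13921875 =-0.02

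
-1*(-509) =509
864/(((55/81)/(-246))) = -17216064/55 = -313019.35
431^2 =185761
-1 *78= -78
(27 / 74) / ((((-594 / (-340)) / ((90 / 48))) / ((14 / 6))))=2975 / 3256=0.91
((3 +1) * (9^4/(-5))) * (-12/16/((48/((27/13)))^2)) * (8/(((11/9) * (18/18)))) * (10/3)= 4782969/29744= 160.80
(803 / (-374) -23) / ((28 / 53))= -45315 / 952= -47.60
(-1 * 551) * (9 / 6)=-1653 / 2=-826.50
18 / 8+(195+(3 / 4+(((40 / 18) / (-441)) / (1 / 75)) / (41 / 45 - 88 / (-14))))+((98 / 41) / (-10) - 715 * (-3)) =22863510962 / 9759435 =2342.71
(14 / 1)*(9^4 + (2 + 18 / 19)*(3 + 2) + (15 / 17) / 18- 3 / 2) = 89186762 / 969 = 92040.00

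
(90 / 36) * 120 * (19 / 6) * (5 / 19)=250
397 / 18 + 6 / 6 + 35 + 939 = 17947 / 18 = 997.06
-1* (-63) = 63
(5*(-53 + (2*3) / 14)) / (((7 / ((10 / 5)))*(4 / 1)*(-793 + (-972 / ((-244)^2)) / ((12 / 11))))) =54773120 / 2313434011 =0.02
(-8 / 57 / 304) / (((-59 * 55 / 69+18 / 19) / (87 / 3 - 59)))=-345 / 1147847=-0.00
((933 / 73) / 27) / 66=311 / 43362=0.01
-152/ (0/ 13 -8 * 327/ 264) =1672/ 109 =15.34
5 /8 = 0.62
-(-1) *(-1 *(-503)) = 503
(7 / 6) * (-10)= -35 / 3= -11.67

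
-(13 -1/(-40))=-521/40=-13.02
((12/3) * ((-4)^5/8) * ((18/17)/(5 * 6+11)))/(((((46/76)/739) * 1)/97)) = -25103960064/16031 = -1565963.45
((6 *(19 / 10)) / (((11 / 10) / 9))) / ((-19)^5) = -54 / 1433531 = -0.00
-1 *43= -43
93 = 93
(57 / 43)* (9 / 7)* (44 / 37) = 22572 / 11137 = 2.03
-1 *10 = -10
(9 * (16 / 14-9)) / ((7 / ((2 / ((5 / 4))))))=-792 / 49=-16.16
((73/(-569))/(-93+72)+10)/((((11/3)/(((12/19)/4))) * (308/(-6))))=-1076067/128196838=-0.01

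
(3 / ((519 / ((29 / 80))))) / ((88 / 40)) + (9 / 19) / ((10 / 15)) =411599 / 578512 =0.71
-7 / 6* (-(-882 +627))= -595 / 2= -297.50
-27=-27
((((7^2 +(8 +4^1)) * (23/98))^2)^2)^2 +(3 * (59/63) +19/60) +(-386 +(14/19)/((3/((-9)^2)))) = 4278643861315044654877952189/2424674614358088960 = 1764625998.05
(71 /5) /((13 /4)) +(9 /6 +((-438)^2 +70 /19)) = 473878277 /2470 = 191853.55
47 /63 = 0.75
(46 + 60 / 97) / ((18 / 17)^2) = 653429 / 15714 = 41.58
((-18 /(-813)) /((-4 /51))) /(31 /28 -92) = 2142 /689695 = 0.00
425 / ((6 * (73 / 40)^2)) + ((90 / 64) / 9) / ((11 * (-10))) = 239344013 / 11254848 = 21.27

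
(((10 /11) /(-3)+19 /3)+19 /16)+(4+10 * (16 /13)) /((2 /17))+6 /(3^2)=1005575 /6864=146.50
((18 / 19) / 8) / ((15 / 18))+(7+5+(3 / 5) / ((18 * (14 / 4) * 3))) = 145379 / 11970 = 12.15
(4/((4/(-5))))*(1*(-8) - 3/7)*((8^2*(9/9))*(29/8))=68440/7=9777.14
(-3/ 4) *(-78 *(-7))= -819/ 2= -409.50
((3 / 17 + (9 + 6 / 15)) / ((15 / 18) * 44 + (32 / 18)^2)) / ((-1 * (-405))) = 407 / 685525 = 0.00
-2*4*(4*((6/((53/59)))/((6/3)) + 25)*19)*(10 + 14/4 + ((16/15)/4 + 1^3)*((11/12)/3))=-239280.46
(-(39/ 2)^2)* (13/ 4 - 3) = -1521/ 16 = -95.06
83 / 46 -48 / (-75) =2811 / 1150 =2.44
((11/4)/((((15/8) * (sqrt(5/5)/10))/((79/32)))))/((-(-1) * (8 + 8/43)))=3397/768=4.42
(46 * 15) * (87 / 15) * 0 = 0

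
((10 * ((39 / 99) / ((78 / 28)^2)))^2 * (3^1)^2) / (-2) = -1920800 / 1656369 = -1.16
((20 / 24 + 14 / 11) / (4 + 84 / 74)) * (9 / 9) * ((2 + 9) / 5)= 5143 / 5700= 0.90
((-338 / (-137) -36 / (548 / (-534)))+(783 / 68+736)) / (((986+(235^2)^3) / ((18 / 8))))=21940917 / 2092066041782330768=0.00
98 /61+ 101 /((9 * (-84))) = 67927 /46116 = 1.47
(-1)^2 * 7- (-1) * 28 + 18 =53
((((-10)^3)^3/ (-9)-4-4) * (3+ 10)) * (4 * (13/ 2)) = 337999975664/ 9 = 37555552851.56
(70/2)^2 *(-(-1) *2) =2450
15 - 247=-232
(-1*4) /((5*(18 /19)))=-38 /45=-0.84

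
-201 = -201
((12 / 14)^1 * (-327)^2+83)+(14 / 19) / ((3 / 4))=36603227 / 399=91737.41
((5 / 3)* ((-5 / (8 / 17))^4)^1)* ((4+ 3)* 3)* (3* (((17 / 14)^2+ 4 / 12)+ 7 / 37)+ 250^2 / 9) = 3100243570.63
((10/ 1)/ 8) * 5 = 25/ 4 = 6.25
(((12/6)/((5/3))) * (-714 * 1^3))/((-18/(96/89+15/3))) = 128758/445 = 289.34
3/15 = 1/5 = 0.20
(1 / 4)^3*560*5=175 / 4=43.75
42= 42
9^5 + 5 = 59054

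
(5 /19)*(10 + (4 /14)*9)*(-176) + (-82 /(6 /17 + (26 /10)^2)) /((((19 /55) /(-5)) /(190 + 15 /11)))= 12603767630 /402059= 31348.05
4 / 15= 0.27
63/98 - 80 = -1111/14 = -79.36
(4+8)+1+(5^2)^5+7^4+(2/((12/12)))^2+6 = 9768049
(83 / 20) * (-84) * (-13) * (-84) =-1903356 / 5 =-380671.20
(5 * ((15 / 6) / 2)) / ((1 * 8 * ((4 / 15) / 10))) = 1875 / 64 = 29.30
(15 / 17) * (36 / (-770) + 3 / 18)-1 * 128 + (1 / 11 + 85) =-112059 / 2618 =-42.80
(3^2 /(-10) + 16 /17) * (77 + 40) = 4.82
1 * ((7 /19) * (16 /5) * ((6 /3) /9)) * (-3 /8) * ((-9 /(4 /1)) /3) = 7 /95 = 0.07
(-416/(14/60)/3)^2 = 17305600/49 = 353175.51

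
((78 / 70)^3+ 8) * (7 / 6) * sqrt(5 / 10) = 402319 * sqrt(2) / 73500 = 7.74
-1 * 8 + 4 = -4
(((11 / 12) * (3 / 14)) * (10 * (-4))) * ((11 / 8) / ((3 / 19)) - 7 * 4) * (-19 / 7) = -483835 / 1176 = -411.42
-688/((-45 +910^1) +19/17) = -2924/3681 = -0.79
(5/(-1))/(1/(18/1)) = -90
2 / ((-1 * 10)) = -1 / 5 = -0.20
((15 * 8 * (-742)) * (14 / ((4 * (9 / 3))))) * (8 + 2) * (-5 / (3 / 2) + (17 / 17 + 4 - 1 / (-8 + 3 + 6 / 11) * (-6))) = -996400 / 3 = -332133.33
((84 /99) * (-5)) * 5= -700 /33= -21.21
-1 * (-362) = 362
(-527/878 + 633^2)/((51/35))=12313154525/44778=274982.24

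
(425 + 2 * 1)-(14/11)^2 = 51471/121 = 425.38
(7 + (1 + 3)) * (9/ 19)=99/ 19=5.21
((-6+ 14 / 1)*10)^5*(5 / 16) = 1024000000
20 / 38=10 / 19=0.53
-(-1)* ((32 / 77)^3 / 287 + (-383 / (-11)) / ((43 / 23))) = 104928588073 / 5634073753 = 18.62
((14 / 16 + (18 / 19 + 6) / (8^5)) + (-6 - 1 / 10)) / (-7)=580877 / 778240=0.75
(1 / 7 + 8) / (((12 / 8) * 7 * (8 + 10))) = 19 / 441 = 0.04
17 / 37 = 0.46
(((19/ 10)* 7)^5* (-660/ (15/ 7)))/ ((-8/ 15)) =9613248851283/ 40000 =240331221.28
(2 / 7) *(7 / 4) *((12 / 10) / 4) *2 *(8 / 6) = 2 / 5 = 0.40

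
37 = 37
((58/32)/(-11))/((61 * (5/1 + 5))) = -29/107360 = -0.00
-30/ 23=-1.30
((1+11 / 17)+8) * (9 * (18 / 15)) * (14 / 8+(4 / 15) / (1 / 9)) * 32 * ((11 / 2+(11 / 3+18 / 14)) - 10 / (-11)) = 5144355936 / 32725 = 157199.57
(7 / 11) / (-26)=-7 / 286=-0.02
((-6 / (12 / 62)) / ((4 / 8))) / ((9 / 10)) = -620 / 9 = -68.89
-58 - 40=-98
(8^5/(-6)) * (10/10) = -5461.33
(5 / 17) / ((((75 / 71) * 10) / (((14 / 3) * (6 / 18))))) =497 / 11475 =0.04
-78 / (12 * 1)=-13 / 2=-6.50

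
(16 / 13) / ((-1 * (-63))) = 16 / 819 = 0.02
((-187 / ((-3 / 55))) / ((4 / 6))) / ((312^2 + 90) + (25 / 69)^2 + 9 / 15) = 0.05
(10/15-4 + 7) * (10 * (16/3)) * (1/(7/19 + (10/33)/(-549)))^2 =23171274862560/16034903641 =1445.05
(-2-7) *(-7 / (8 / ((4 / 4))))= 63 / 8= 7.88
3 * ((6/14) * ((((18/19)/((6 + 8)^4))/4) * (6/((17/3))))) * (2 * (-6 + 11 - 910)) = -659745/43429288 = -0.02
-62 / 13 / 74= -31 / 481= -0.06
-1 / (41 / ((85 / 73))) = -85 / 2993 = -0.03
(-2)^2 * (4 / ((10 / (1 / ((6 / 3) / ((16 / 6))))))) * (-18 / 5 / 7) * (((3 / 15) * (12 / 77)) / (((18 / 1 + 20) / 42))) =-6912 / 182875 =-0.04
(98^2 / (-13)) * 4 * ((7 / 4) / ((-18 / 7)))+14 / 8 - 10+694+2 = 2698.84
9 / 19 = 0.47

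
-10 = -10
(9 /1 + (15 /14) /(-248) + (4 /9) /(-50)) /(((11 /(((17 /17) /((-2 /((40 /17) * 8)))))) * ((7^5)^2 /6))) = -28081924 /171938446937565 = -0.00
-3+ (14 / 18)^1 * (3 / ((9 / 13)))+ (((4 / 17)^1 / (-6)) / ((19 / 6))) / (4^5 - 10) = 545852 / 1473849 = 0.37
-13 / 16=-0.81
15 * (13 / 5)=39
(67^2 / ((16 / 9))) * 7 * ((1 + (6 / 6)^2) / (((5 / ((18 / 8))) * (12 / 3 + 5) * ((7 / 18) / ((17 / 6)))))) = 12877.82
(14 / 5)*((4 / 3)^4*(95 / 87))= 68096 / 7047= 9.66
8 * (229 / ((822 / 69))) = 21068 / 137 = 153.78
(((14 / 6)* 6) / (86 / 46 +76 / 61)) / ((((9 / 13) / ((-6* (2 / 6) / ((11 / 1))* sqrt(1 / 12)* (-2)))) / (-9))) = -510692* sqrt(3) / 144243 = -6.13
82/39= 2.10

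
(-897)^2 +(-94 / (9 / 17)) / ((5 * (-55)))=1991408873 / 2475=804609.65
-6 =-6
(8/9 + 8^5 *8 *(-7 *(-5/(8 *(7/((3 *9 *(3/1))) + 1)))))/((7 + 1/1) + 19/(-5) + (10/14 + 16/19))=17374709030/94743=183387.79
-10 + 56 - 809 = -763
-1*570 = -570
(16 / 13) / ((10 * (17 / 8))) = 64 / 1105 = 0.06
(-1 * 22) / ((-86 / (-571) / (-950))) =5966950 / 43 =138766.28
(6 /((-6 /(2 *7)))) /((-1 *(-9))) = -14 /9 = -1.56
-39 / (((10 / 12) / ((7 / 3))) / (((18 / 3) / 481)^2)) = -1512 / 88985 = -0.02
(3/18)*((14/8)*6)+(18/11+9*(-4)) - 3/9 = -4349/132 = -32.95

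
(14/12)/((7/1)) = 1/6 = 0.17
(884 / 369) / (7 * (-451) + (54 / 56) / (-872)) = -21583744 / 28443014091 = -0.00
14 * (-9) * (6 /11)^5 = -979776 /161051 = -6.08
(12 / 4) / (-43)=-3 / 43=-0.07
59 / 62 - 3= -127 / 62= -2.05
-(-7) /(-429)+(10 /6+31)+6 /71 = 332357 /10153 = 32.73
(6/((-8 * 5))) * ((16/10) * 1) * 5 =-6/5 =-1.20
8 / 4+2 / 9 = 20 / 9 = 2.22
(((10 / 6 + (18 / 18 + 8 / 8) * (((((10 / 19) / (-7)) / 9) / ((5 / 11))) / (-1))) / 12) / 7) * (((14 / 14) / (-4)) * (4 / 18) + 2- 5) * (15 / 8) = -560725 / 4826304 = -0.12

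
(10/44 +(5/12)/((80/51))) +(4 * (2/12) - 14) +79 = 139729/2112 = 66.16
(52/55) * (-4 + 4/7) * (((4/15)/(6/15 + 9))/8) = -0.01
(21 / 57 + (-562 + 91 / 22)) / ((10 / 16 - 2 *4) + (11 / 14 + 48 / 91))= 84824012 / 922317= 91.97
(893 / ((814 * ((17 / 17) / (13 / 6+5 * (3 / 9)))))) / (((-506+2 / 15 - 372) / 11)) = -0.05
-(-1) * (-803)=-803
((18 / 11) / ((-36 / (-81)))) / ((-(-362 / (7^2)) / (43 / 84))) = 8127 / 31856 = 0.26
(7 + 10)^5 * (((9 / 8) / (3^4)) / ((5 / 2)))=1419857 / 180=7888.09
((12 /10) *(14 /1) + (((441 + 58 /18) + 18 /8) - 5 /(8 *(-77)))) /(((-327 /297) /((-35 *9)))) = 115579179 /872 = 132544.93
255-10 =245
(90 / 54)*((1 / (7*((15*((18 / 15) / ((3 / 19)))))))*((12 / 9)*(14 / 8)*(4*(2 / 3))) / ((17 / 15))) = 100 / 8721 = 0.01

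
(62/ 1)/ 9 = 62/ 9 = 6.89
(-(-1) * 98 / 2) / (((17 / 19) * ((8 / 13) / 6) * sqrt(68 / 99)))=108927 * sqrt(187) / 2312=644.27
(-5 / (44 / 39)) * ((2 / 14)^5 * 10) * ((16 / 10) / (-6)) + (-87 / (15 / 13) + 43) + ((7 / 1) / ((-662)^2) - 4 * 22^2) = -797410713264601 / 405106179940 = -1968.40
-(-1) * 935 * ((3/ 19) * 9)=25245/ 19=1328.68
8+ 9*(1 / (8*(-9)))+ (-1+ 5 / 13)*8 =307 / 104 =2.95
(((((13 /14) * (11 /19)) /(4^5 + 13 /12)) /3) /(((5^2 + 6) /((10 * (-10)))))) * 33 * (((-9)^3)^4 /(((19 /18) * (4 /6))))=-7197038906330730600 /963623437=-7468725468.88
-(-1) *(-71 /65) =-71 /65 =-1.09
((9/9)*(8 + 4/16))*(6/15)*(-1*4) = -66/5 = -13.20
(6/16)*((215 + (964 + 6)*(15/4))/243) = 7705/1296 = 5.95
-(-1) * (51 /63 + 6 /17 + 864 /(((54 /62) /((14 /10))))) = 2481083 /1785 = 1389.96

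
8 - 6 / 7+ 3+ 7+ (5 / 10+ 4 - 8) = 191 / 14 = 13.64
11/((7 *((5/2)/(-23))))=-506/35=-14.46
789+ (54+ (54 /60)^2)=84381 /100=843.81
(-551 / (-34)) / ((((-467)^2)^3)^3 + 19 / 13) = 7163 / 493317042903682426530361948351347235792920911987024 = 0.00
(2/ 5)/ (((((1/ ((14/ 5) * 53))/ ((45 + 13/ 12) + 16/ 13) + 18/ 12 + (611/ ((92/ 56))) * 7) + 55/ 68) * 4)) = 2141390482/ 55798217577625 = 0.00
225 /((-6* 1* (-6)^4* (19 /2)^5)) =-25 /66854673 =-0.00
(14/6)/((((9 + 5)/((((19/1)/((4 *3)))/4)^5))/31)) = 76759069/1528823808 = 0.05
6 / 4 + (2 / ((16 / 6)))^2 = 33 / 16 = 2.06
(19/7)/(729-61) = 19/4676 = 0.00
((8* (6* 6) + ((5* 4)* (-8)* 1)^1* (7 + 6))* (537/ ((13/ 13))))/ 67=-962304/ 67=-14362.75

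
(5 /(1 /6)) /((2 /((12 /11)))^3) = 6480 /1331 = 4.87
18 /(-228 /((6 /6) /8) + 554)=-9 /635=-0.01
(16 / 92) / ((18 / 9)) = 0.09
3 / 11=0.27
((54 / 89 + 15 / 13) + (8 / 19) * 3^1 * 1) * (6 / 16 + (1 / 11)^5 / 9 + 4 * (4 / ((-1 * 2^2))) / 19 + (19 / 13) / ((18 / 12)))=72270990895003 / 20987397140424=3.44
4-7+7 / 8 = -17 / 8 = -2.12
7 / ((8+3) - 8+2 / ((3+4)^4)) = 2.33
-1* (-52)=52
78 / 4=39 / 2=19.50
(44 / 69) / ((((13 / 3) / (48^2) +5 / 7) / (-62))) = -43997184 / 796973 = -55.21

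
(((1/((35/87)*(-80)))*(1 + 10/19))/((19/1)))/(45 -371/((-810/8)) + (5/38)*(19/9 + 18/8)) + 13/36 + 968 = 70268506815011/72564366420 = 968.36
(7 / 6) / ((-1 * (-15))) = 7 / 90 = 0.08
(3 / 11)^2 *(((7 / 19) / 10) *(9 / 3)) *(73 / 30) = 4599 / 229900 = 0.02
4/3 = 1.33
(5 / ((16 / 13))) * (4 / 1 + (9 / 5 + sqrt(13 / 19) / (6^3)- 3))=11.39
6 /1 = 6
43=43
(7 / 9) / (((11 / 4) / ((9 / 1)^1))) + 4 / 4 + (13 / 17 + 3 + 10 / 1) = 3237 / 187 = 17.31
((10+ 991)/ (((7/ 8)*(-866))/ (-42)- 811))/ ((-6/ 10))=40040/ 19031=2.10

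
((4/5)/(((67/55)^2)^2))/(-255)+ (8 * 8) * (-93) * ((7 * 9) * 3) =-1156096573922788/1027707171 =-1124928.00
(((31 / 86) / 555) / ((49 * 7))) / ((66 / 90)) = 31 / 12005686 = 0.00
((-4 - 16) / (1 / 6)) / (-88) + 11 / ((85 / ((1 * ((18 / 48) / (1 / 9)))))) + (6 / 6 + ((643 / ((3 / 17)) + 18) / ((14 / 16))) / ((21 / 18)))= 1315711203 / 366520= 3589.74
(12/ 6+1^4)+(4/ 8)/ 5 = 31/ 10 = 3.10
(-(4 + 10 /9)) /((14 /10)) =-230 /63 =-3.65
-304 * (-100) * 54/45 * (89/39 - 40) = -17887360/13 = -1375950.77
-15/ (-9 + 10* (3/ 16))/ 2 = 20/ 19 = 1.05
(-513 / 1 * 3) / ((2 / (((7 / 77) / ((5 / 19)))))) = -29241 / 110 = -265.83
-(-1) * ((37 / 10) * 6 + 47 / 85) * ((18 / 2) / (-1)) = -17406 / 85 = -204.78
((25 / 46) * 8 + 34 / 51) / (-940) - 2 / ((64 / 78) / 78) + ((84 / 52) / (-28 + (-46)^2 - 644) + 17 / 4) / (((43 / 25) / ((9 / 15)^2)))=-4953819599153 / 26177366280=-189.24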